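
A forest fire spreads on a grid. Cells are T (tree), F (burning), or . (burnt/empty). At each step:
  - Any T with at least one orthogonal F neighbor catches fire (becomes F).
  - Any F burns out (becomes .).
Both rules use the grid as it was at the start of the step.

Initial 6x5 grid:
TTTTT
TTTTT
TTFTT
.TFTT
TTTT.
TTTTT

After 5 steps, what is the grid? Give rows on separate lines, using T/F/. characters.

Step 1: 6 trees catch fire, 2 burn out
  TTTTT
  TTFTT
  TF.FT
  .F.FT
  TTFT.
  TTTTT
Step 2: 9 trees catch fire, 6 burn out
  TTFTT
  TF.FT
  F...F
  ....F
  TF.F.
  TTFTT
Step 3: 7 trees catch fire, 9 burn out
  TF.FT
  F...F
  .....
  .....
  F....
  TF.FT
Step 4: 4 trees catch fire, 7 burn out
  F...F
  .....
  .....
  .....
  .....
  F...F
Step 5: 0 trees catch fire, 4 burn out
  .....
  .....
  .....
  .....
  .....
  .....

.....
.....
.....
.....
.....
.....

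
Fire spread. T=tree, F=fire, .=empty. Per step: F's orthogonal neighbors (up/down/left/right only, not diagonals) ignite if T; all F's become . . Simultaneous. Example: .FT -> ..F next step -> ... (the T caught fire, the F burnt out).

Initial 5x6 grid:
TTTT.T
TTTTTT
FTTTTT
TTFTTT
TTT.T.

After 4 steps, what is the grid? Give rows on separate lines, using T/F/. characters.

Step 1: 7 trees catch fire, 2 burn out
  TTTT.T
  FTTTTT
  .FFTTT
  FF.FTT
  TTF.T.
Step 2: 7 trees catch fire, 7 burn out
  FTTT.T
  .FFTTT
  ...FTT
  ....FT
  FF..T.
Step 3: 6 trees catch fire, 7 burn out
  .FFT.T
  ...FTT
  ....FT
  .....F
  ....F.
Step 4: 3 trees catch fire, 6 burn out
  ...F.T
  ....FT
  .....F
  ......
  ......

...F.T
....FT
.....F
......
......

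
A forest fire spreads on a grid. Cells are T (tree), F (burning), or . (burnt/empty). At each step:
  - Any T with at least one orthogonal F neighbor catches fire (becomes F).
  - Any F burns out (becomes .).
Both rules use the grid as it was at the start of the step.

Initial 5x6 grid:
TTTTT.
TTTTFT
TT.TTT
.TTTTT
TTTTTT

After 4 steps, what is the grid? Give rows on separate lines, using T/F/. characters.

Step 1: 4 trees catch fire, 1 burn out
  TTTTF.
  TTTF.F
  TT.TFT
  .TTTTT
  TTTTTT
Step 2: 5 trees catch fire, 4 burn out
  TTTF..
  TTF...
  TT.F.F
  .TTTFT
  TTTTTT
Step 3: 5 trees catch fire, 5 burn out
  TTF...
  TF....
  TT....
  .TTF.F
  TTTTFT
Step 4: 6 trees catch fire, 5 burn out
  TF....
  F.....
  TF....
  .TF...
  TTTF.F

TF....
F.....
TF....
.TF...
TTTF.F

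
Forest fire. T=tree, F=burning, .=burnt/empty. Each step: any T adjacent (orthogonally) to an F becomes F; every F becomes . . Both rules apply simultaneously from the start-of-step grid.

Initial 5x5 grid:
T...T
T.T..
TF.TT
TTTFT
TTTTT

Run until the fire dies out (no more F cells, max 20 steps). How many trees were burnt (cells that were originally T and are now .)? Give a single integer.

Step 1: +6 fires, +2 burnt (F count now 6)
Step 2: +6 fires, +6 burnt (F count now 6)
Step 3: +2 fires, +6 burnt (F count now 2)
Step 4: +0 fires, +2 burnt (F count now 0)
Fire out after step 4
Initially T: 16, now '.': 23
Total burnt (originally-T cells now '.'): 14

Answer: 14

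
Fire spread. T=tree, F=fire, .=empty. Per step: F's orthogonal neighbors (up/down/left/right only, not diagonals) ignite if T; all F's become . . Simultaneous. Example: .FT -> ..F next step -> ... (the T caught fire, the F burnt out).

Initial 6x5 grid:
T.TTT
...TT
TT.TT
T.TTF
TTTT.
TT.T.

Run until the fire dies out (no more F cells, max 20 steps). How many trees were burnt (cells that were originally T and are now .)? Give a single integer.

Answer: 19

Derivation:
Step 1: +2 fires, +1 burnt (F count now 2)
Step 2: +4 fires, +2 burnt (F count now 4)
Step 3: +4 fires, +4 burnt (F count now 4)
Step 4: +2 fires, +4 burnt (F count now 2)
Step 5: +3 fires, +2 burnt (F count now 3)
Step 6: +2 fires, +3 burnt (F count now 2)
Step 7: +1 fires, +2 burnt (F count now 1)
Step 8: +1 fires, +1 burnt (F count now 1)
Step 9: +0 fires, +1 burnt (F count now 0)
Fire out after step 9
Initially T: 20, now '.': 29
Total burnt (originally-T cells now '.'): 19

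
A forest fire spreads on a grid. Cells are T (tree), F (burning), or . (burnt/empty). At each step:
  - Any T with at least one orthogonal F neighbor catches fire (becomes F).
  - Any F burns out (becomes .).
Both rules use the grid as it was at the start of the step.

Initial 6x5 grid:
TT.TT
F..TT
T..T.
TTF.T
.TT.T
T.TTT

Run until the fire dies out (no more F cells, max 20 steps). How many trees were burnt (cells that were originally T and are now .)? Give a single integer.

Step 1: +4 fires, +2 burnt (F count now 4)
Step 2: +4 fires, +4 burnt (F count now 4)
Step 3: +1 fires, +4 burnt (F count now 1)
Step 4: +1 fires, +1 burnt (F count now 1)
Step 5: +1 fires, +1 burnt (F count now 1)
Step 6: +1 fires, +1 burnt (F count now 1)
Step 7: +0 fires, +1 burnt (F count now 0)
Fire out after step 7
Initially T: 18, now '.': 24
Total burnt (originally-T cells now '.'): 12

Answer: 12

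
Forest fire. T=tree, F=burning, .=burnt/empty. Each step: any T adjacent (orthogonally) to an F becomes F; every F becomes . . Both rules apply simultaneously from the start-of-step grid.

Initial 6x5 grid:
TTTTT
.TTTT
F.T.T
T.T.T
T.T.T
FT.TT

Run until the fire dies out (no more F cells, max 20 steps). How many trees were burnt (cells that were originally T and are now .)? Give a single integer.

Answer: 3

Derivation:
Step 1: +3 fires, +2 burnt (F count now 3)
Step 2: +0 fires, +3 burnt (F count now 0)
Fire out after step 2
Initially T: 20, now '.': 13
Total burnt (originally-T cells now '.'): 3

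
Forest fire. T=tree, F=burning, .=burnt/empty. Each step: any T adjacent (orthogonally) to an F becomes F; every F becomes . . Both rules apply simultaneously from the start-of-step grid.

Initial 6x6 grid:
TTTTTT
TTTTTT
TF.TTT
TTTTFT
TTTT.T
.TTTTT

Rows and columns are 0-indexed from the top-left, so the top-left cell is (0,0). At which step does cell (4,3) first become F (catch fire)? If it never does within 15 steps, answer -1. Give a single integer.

Step 1: cell (4,3)='T' (+6 fires, +2 burnt)
Step 2: cell (4,3)='F' (+11 fires, +6 burnt)
  -> target ignites at step 2
Step 3: cell (4,3)='.' (+10 fires, +11 burnt)
Step 4: cell (4,3)='.' (+4 fires, +10 burnt)
Step 5: cell (4,3)='.' (+0 fires, +4 burnt)
  fire out at step 5

2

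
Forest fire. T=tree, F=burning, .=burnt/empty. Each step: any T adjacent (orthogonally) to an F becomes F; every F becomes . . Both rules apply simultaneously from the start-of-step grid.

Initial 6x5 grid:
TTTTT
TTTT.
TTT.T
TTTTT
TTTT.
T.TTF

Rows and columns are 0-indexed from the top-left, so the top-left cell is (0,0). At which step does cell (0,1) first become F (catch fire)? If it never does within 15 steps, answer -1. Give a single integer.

Step 1: cell (0,1)='T' (+1 fires, +1 burnt)
Step 2: cell (0,1)='T' (+2 fires, +1 burnt)
Step 3: cell (0,1)='T' (+2 fires, +2 burnt)
Step 4: cell (0,1)='T' (+3 fires, +2 burnt)
Step 5: cell (0,1)='T' (+4 fires, +3 burnt)
Step 6: cell (0,1)='T' (+4 fires, +4 burnt)
Step 7: cell (0,1)='T' (+4 fires, +4 burnt)
Step 8: cell (0,1)='F' (+3 fires, +4 burnt)
  -> target ignites at step 8
Step 9: cell (0,1)='.' (+2 fires, +3 burnt)
Step 10: cell (0,1)='.' (+0 fires, +2 burnt)
  fire out at step 10

8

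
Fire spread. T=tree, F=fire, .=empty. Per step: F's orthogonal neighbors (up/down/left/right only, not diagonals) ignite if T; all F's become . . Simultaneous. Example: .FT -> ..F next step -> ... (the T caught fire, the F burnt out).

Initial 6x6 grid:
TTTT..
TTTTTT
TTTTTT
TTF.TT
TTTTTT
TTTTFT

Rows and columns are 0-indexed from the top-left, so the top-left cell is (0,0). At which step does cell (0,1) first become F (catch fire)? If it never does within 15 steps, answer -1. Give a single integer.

Step 1: cell (0,1)='T' (+6 fires, +2 burnt)
Step 2: cell (0,1)='T' (+9 fires, +6 burnt)
Step 3: cell (0,1)='T' (+8 fires, +9 burnt)
Step 4: cell (0,1)='F' (+6 fires, +8 burnt)
  -> target ignites at step 4
Step 5: cell (0,1)='.' (+2 fires, +6 burnt)
Step 6: cell (0,1)='.' (+0 fires, +2 burnt)
  fire out at step 6

4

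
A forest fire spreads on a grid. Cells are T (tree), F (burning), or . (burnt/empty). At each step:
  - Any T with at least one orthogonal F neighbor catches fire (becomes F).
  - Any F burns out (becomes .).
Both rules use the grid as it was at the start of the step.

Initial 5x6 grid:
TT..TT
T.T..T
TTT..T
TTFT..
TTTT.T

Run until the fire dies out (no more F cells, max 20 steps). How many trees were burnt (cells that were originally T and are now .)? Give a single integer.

Step 1: +4 fires, +1 burnt (F count now 4)
Step 2: +5 fires, +4 burnt (F count now 5)
Step 3: +2 fires, +5 burnt (F count now 2)
Step 4: +1 fires, +2 burnt (F count now 1)
Step 5: +1 fires, +1 burnt (F count now 1)
Step 6: +1 fires, +1 burnt (F count now 1)
Step 7: +0 fires, +1 burnt (F count now 0)
Fire out after step 7
Initially T: 19, now '.': 25
Total burnt (originally-T cells now '.'): 14

Answer: 14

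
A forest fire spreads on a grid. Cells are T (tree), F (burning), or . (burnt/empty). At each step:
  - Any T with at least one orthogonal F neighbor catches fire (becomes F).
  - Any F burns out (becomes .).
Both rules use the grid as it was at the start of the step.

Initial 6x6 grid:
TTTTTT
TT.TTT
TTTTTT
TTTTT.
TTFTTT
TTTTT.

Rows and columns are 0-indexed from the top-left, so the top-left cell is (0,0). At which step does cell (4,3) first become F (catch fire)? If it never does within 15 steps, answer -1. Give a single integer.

Step 1: cell (4,3)='F' (+4 fires, +1 burnt)
  -> target ignites at step 1
Step 2: cell (4,3)='.' (+7 fires, +4 burnt)
Step 3: cell (4,3)='.' (+7 fires, +7 burnt)
Step 4: cell (4,3)='.' (+4 fires, +7 burnt)
Step 5: cell (4,3)='.' (+5 fires, +4 burnt)
Step 6: cell (4,3)='.' (+4 fires, +5 burnt)
Step 7: cell (4,3)='.' (+1 fires, +4 burnt)
Step 8: cell (4,3)='.' (+0 fires, +1 burnt)
  fire out at step 8

1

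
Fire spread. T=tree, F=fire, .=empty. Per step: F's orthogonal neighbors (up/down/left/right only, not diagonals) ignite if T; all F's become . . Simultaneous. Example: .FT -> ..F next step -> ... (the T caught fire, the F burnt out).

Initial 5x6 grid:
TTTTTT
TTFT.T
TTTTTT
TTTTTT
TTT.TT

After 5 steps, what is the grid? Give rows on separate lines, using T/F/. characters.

Step 1: 4 trees catch fire, 1 burn out
  TTFTTT
  TF.F.T
  TTFTTT
  TTTTTT
  TTT.TT
Step 2: 6 trees catch fire, 4 burn out
  TF.FTT
  F....T
  TF.FTT
  TTFTTT
  TTT.TT
Step 3: 7 trees catch fire, 6 burn out
  F...FT
  .....T
  F...FT
  TF.FTT
  TTF.TT
Step 4: 5 trees catch fire, 7 burn out
  .....F
  .....T
  .....F
  F...FT
  TF..TT
Step 5: 4 trees catch fire, 5 burn out
  ......
  .....F
  ......
  .....F
  F...FT

......
.....F
......
.....F
F...FT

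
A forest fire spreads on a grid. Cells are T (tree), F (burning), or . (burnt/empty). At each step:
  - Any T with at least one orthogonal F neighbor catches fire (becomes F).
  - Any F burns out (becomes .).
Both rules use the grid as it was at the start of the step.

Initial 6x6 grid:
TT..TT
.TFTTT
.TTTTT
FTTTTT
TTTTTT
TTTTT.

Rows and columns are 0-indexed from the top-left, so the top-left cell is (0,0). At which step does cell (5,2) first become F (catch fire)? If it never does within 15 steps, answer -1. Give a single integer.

Step 1: cell (5,2)='T' (+5 fires, +2 burnt)
Step 2: cell (5,2)='T' (+7 fires, +5 burnt)
Step 3: cell (5,2)='T' (+7 fires, +7 burnt)
Step 4: cell (5,2)='F' (+5 fires, +7 burnt)
  -> target ignites at step 4
Step 5: cell (5,2)='.' (+3 fires, +5 burnt)
Step 6: cell (5,2)='.' (+2 fires, +3 burnt)
Step 7: cell (5,2)='.' (+0 fires, +2 burnt)
  fire out at step 7

4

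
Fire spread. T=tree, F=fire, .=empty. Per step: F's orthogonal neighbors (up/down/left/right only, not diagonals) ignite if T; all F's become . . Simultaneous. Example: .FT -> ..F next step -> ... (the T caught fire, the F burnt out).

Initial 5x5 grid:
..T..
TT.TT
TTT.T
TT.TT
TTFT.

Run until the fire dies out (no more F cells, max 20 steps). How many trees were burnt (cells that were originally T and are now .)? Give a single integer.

Step 1: +2 fires, +1 burnt (F count now 2)
Step 2: +3 fires, +2 burnt (F count now 3)
Step 3: +3 fires, +3 burnt (F count now 3)
Step 4: +4 fires, +3 burnt (F count now 4)
Step 5: +2 fires, +4 burnt (F count now 2)
Step 6: +1 fires, +2 burnt (F count now 1)
Step 7: +0 fires, +1 burnt (F count now 0)
Fire out after step 7
Initially T: 16, now '.': 24
Total burnt (originally-T cells now '.'): 15

Answer: 15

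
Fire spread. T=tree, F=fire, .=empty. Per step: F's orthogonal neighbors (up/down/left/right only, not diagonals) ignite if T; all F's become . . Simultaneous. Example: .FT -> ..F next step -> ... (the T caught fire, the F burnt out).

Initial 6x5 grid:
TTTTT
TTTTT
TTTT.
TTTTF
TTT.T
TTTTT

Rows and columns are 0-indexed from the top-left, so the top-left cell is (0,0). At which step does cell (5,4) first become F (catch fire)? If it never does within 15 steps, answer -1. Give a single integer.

Step 1: cell (5,4)='T' (+2 fires, +1 burnt)
Step 2: cell (5,4)='F' (+3 fires, +2 burnt)
  -> target ignites at step 2
Step 3: cell (5,4)='.' (+5 fires, +3 burnt)
Step 4: cell (5,4)='.' (+7 fires, +5 burnt)
Step 5: cell (5,4)='.' (+6 fires, +7 burnt)
Step 6: cell (5,4)='.' (+3 fires, +6 burnt)
Step 7: cell (5,4)='.' (+1 fires, +3 burnt)
Step 8: cell (5,4)='.' (+0 fires, +1 burnt)
  fire out at step 8

2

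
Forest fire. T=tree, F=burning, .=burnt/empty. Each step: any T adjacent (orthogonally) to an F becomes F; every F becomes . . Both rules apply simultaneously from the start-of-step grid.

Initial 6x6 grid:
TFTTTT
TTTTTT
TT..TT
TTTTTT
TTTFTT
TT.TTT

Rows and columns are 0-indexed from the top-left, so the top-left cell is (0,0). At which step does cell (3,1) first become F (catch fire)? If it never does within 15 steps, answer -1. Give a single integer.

Step 1: cell (3,1)='T' (+7 fires, +2 burnt)
Step 2: cell (3,1)='T' (+9 fires, +7 burnt)
Step 3: cell (3,1)='F' (+9 fires, +9 burnt)
  -> target ignites at step 3
Step 4: cell (3,1)='.' (+5 fires, +9 burnt)
Step 5: cell (3,1)='.' (+1 fires, +5 burnt)
Step 6: cell (3,1)='.' (+0 fires, +1 burnt)
  fire out at step 6

3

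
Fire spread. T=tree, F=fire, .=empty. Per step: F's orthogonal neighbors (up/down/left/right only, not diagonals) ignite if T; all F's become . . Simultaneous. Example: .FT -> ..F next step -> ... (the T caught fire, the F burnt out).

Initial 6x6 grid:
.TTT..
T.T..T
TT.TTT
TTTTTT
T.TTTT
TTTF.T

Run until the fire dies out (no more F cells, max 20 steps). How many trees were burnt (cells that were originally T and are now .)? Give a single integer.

Step 1: +2 fires, +1 burnt (F count now 2)
Step 2: +4 fires, +2 burnt (F count now 4)
Step 3: +5 fires, +4 burnt (F count now 5)
Step 4: +5 fires, +5 burnt (F count now 5)
Step 5: +3 fires, +5 burnt (F count now 3)
Step 6: +2 fires, +3 burnt (F count now 2)
Step 7: +1 fires, +2 burnt (F count now 1)
Step 8: +0 fires, +1 burnt (F count now 0)
Fire out after step 8
Initially T: 26, now '.': 32
Total burnt (originally-T cells now '.'): 22

Answer: 22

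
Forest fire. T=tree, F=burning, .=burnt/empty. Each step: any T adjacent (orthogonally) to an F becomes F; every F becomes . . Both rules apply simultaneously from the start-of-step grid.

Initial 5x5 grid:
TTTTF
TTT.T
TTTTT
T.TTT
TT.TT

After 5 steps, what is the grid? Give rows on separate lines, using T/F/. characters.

Step 1: 2 trees catch fire, 1 burn out
  TTTF.
  TTT.F
  TTTTT
  T.TTT
  TT.TT
Step 2: 2 trees catch fire, 2 burn out
  TTF..
  TTT..
  TTTTF
  T.TTT
  TT.TT
Step 3: 4 trees catch fire, 2 burn out
  TF...
  TTF..
  TTTF.
  T.TTF
  TT.TT
Step 4: 5 trees catch fire, 4 burn out
  F....
  TF...
  TTF..
  T.TF.
  TT.TF
Step 5: 4 trees catch fire, 5 burn out
  .....
  F....
  TF...
  T.F..
  TT.F.

.....
F....
TF...
T.F..
TT.F.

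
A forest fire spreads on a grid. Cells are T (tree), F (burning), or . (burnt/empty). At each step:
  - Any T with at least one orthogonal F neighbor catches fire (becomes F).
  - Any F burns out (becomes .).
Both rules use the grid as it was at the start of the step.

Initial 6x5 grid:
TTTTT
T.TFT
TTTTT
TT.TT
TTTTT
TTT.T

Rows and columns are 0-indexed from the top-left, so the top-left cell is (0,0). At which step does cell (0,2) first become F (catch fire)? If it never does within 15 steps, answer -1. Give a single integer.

Step 1: cell (0,2)='T' (+4 fires, +1 burnt)
Step 2: cell (0,2)='F' (+5 fires, +4 burnt)
  -> target ignites at step 2
Step 3: cell (0,2)='.' (+4 fires, +5 burnt)
Step 4: cell (0,2)='.' (+5 fires, +4 burnt)
Step 5: cell (0,2)='.' (+5 fires, +5 burnt)
Step 6: cell (0,2)='.' (+2 fires, +5 burnt)
Step 7: cell (0,2)='.' (+1 fires, +2 burnt)
Step 8: cell (0,2)='.' (+0 fires, +1 burnt)
  fire out at step 8

2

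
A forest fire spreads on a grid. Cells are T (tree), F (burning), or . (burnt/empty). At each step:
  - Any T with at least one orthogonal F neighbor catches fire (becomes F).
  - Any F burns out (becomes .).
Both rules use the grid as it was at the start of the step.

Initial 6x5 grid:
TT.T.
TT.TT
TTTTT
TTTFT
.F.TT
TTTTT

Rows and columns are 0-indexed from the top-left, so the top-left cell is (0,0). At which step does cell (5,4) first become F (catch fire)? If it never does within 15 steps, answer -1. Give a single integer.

Step 1: cell (5,4)='T' (+6 fires, +2 burnt)
Step 2: cell (5,4)='T' (+9 fires, +6 burnt)
Step 3: cell (5,4)='F' (+5 fires, +9 burnt)
  -> target ignites at step 3
Step 4: cell (5,4)='.' (+2 fires, +5 burnt)
Step 5: cell (5,4)='.' (+1 fires, +2 burnt)
Step 6: cell (5,4)='.' (+0 fires, +1 burnt)
  fire out at step 6

3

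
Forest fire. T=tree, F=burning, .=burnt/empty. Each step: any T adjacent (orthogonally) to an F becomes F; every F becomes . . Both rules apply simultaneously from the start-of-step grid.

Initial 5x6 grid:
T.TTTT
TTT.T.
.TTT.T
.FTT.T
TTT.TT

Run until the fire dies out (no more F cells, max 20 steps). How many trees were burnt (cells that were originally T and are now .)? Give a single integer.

Step 1: +3 fires, +1 burnt (F count now 3)
Step 2: +5 fires, +3 burnt (F count now 5)
Step 3: +3 fires, +5 burnt (F count now 3)
Step 4: +2 fires, +3 burnt (F count now 2)
Step 5: +1 fires, +2 burnt (F count now 1)
Step 6: +1 fires, +1 burnt (F count now 1)
Step 7: +2 fires, +1 burnt (F count now 2)
Step 8: +0 fires, +2 burnt (F count now 0)
Fire out after step 8
Initially T: 21, now '.': 26
Total burnt (originally-T cells now '.'): 17

Answer: 17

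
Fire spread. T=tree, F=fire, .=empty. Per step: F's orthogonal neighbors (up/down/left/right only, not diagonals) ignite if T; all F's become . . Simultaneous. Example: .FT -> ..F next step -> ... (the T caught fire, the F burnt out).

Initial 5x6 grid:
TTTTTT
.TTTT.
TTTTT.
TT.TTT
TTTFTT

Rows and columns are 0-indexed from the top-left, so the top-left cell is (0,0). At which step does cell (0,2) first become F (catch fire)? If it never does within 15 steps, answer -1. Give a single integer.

Step 1: cell (0,2)='T' (+3 fires, +1 burnt)
Step 2: cell (0,2)='T' (+4 fires, +3 burnt)
Step 3: cell (0,2)='T' (+6 fires, +4 burnt)
Step 4: cell (0,2)='T' (+5 fires, +6 burnt)
Step 5: cell (0,2)='F' (+4 fires, +5 burnt)
  -> target ignites at step 5
Step 6: cell (0,2)='.' (+2 fires, +4 burnt)
Step 7: cell (0,2)='.' (+1 fires, +2 burnt)
Step 8: cell (0,2)='.' (+0 fires, +1 burnt)
  fire out at step 8

5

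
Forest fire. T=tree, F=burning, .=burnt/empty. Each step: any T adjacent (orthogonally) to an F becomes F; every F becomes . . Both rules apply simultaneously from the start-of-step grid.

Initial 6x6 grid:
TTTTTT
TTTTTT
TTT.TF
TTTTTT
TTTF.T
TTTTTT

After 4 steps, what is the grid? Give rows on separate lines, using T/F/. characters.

Step 1: 6 trees catch fire, 2 burn out
  TTTTTT
  TTTTTF
  TTT.F.
  TTTFTF
  TTF..T
  TTTFTT
Step 2: 8 trees catch fire, 6 burn out
  TTTTTF
  TTTTF.
  TTT...
  TTF.F.
  TF...F
  TTF.FT
Step 3: 7 trees catch fire, 8 burn out
  TTTTF.
  TTTF..
  TTF...
  TF....
  F.....
  TF...F
Step 4: 5 trees catch fire, 7 burn out
  TTTF..
  TTF...
  TF....
  F.....
  ......
  F.....

TTTF..
TTF...
TF....
F.....
......
F.....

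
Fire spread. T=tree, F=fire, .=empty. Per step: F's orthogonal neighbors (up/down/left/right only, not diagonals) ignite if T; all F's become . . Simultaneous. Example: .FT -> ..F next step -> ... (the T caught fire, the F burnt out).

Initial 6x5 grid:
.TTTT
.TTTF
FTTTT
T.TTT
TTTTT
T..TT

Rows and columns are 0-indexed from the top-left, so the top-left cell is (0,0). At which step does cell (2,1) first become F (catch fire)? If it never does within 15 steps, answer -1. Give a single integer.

Step 1: cell (2,1)='F' (+5 fires, +2 burnt)
  -> target ignites at step 1
Step 2: cell (2,1)='.' (+7 fires, +5 burnt)
Step 3: cell (2,1)='.' (+7 fires, +7 burnt)
Step 4: cell (2,1)='.' (+3 fires, +7 burnt)
Step 5: cell (2,1)='.' (+1 fires, +3 burnt)
Step 6: cell (2,1)='.' (+0 fires, +1 burnt)
  fire out at step 6

1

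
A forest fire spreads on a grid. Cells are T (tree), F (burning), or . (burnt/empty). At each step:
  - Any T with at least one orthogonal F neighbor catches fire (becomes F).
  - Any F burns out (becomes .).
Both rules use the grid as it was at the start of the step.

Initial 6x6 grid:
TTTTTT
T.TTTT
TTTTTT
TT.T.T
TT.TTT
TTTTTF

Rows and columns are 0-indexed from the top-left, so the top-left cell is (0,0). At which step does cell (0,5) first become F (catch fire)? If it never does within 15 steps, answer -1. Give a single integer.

Step 1: cell (0,5)='T' (+2 fires, +1 burnt)
Step 2: cell (0,5)='T' (+3 fires, +2 burnt)
Step 3: cell (0,5)='T' (+3 fires, +3 burnt)
Step 4: cell (0,5)='T' (+4 fires, +3 burnt)
Step 5: cell (0,5)='F' (+5 fires, +4 burnt)
  -> target ignites at step 5
Step 6: cell (0,5)='.' (+5 fires, +5 burnt)
Step 7: cell (0,5)='.' (+4 fires, +5 burnt)
Step 8: cell (0,5)='.' (+2 fires, +4 burnt)
Step 9: cell (0,5)='.' (+2 fires, +2 burnt)
Step 10: cell (0,5)='.' (+1 fires, +2 burnt)
Step 11: cell (0,5)='.' (+0 fires, +1 burnt)
  fire out at step 11

5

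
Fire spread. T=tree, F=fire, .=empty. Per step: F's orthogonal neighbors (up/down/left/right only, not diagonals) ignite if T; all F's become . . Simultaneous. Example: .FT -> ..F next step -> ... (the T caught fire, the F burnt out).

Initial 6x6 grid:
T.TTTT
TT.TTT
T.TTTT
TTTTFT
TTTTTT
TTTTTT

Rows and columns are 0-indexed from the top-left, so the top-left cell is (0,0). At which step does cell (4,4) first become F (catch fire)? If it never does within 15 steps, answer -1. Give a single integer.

Step 1: cell (4,4)='F' (+4 fires, +1 burnt)
  -> target ignites at step 1
Step 2: cell (4,4)='.' (+7 fires, +4 burnt)
Step 3: cell (4,4)='.' (+8 fires, +7 burnt)
Step 4: cell (4,4)='.' (+5 fires, +8 burnt)
Step 5: cell (4,4)='.' (+4 fires, +5 burnt)
Step 6: cell (4,4)='.' (+2 fires, +4 burnt)
Step 7: cell (4,4)='.' (+2 fires, +2 burnt)
Step 8: cell (4,4)='.' (+0 fires, +2 burnt)
  fire out at step 8

1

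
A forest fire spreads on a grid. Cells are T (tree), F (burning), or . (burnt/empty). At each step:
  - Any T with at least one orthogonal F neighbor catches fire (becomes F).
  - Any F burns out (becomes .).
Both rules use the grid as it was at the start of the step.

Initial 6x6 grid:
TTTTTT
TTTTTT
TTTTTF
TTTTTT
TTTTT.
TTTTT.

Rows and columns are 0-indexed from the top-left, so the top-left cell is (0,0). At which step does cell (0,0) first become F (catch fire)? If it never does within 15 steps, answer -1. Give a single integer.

Step 1: cell (0,0)='T' (+3 fires, +1 burnt)
Step 2: cell (0,0)='T' (+4 fires, +3 burnt)
Step 3: cell (0,0)='T' (+5 fires, +4 burnt)
Step 4: cell (0,0)='T' (+6 fires, +5 burnt)
Step 5: cell (0,0)='T' (+6 fires, +6 burnt)
Step 6: cell (0,0)='T' (+5 fires, +6 burnt)
Step 7: cell (0,0)='F' (+3 fires, +5 burnt)
  -> target ignites at step 7
Step 8: cell (0,0)='.' (+1 fires, +3 burnt)
Step 9: cell (0,0)='.' (+0 fires, +1 burnt)
  fire out at step 9

7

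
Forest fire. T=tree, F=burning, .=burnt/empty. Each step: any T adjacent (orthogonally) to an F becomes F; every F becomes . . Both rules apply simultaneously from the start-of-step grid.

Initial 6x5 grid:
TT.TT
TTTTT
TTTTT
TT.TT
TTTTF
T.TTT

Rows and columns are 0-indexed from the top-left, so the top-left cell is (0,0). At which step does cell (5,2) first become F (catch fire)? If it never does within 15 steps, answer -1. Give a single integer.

Step 1: cell (5,2)='T' (+3 fires, +1 burnt)
Step 2: cell (5,2)='T' (+4 fires, +3 burnt)
Step 3: cell (5,2)='F' (+4 fires, +4 burnt)
  -> target ignites at step 3
Step 4: cell (5,2)='.' (+5 fires, +4 burnt)
Step 5: cell (5,2)='.' (+5 fires, +5 burnt)
Step 6: cell (5,2)='.' (+2 fires, +5 burnt)
Step 7: cell (5,2)='.' (+2 fires, +2 burnt)
Step 8: cell (5,2)='.' (+1 fires, +2 burnt)
Step 9: cell (5,2)='.' (+0 fires, +1 burnt)
  fire out at step 9

3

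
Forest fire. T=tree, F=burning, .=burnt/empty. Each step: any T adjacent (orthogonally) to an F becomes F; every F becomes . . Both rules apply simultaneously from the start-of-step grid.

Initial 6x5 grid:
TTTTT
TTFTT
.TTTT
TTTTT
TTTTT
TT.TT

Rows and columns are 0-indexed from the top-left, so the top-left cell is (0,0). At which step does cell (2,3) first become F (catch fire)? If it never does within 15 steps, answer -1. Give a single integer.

Step 1: cell (2,3)='T' (+4 fires, +1 burnt)
Step 2: cell (2,3)='F' (+7 fires, +4 burnt)
  -> target ignites at step 2
Step 3: cell (2,3)='.' (+6 fires, +7 burnt)
Step 4: cell (2,3)='.' (+4 fires, +6 burnt)
Step 5: cell (2,3)='.' (+4 fires, +4 burnt)
Step 6: cell (2,3)='.' (+2 fires, +4 burnt)
Step 7: cell (2,3)='.' (+0 fires, +2 burnt)
  fire out at step 7

2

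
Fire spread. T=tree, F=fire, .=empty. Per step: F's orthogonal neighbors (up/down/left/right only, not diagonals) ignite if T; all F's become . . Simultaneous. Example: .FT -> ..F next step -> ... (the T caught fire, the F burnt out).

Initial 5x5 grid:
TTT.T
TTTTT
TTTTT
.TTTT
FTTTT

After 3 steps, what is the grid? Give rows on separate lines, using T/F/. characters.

Step 1: 1 trees catch fire, 1 burn out
  TTT.T
  TTTTT
  TTTTT
  .TTTT
  .FTTT
Step 2: 2 trees catch fire, 1 burn out
  TTT.T
  TTTTT
  TTTTT
  .FTTT
  ..FTT
Step 3: 3 trees catch fire, 2 burn out
  TTT.T
  TTTTT
  TFTTT
  ..FTT
  ...FT

TTT.T
TTTTT
TFTTT
..FTT
...FT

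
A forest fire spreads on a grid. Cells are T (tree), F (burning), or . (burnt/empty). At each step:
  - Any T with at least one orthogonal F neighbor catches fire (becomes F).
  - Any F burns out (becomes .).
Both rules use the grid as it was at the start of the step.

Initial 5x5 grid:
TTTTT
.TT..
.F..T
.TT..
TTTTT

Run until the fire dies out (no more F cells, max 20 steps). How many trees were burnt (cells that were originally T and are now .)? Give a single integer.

Answer: 14

Derivation:
Step 1: +2 fires, +1 burnt (F count now 2)
Step 2: +4 fires, +2 burnt (F count now 4)
Step 3: +4 fires, +4 burnt (F count now 4)
Step 4: +2 fires, +4 burnt (F count now 2)
Step 5: +2 fires, +2 burnt (F count now 2)
Step 6: +0 fires, +2 burnt (F count now 0)
Fire out after step 6
Initially T: 15, now '.': 24
Total burnt (originally-T cells now '.'): 14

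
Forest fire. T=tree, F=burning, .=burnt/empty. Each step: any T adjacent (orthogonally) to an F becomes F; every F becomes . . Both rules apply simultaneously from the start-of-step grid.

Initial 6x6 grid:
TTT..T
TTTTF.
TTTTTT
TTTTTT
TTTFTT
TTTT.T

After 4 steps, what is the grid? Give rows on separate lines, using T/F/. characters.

Step 1: 6 trees catch fire, 2 burn out
  TTT..T
  TTTF..
  TTTTFT
  TTTFTT
  TTF.FT
  TTTF.T
Step 2: 8 trees catch fire, 6 burn out
  TTT..T
  TTF...
  TTTF.F
  TTF.FT
  TF...F
  TTF..T
Step 3: 8 trees catch fire, 8 burn out
  TTF..T
  TF....
  TTF...
  TF...F
  F.....
  TF...F
Step 4: 5 trees catch fire, 8 burn out
  TF...T
  F.....
  TF....
  F.....
  ......
  F.....

TF...T
F.....
TF....
F.....
......
F.....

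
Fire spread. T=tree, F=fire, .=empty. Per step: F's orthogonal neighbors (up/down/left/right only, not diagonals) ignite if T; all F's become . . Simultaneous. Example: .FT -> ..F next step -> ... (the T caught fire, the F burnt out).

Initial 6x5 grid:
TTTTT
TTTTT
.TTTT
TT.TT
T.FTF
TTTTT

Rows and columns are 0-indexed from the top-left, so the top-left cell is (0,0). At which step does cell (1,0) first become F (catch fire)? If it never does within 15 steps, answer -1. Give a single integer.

Step 1: cell (1,0)='T' (+4 fires, +2 burnt)
Step 2: cell (1,0)='T' (+4 fires, +4 burnt)
Step 3: cell (1,0)='T' (+3 fires, +4 burnt)
Step 4: cell (1,0)='T' (+4 fires, +3 burnt)
Step 5: cell (1,0)='T' (+4 fires, +4 burnt)
Step 6: cell (1,0)='T' (+3 fires, +4 burnt)
Step 7: cell (1,0)='F' (+2 fires, +3 burnt)
  -> target ignites at step 7
Step 8: cell (1,0)='.' (+1 fires, +2 burnt)
Step 9: cell (1,0)='.' (+0 fires, +1 burnt)
  fire out at step 9

7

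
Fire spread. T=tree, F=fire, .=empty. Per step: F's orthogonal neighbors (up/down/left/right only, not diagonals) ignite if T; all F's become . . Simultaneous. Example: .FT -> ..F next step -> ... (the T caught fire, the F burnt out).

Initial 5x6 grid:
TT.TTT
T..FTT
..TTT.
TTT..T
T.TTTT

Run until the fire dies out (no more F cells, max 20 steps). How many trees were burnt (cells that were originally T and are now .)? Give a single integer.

Answer: 17

Derivation:
Step 1: +3 fires, +1 burnt (F count now 3)
Step 2: +4 fires, +3 burnt (F count now 4)
Step 3: +2 fires, +4 burnt (F count now 2)
Step 4: +2 fires, +2 burnt (F count now 2)
Step 5: +2 fires, +2 burnt (F count now 2)
Step 6: +2 fires, +2 burnt (F count now 2)
Step 7: +1 fires, +2 burnt (F count now 1)
Step 8: +1 fires, +1 burnt (F count now 1)
Step 9: +0 fires, +1 burnt (F count now 0)
Fire out after step 9
Initially T: 20, now '.': 27
Total burnt (originally-T cells now '.'): 17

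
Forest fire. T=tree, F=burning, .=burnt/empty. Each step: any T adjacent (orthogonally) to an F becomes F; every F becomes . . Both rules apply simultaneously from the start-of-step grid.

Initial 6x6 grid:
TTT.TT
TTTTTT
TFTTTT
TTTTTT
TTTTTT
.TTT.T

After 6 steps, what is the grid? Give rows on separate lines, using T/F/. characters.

Step 1: 4 trees catch fire, 1 burn out
  TTT.TT
  TFTTTT
  F.FTTT
  TFTTTT
  TTTTTT
  .TTT.T
Step 2: 7 trees catch fire, 4 burn out
  TFT.TT
  F.FTTT
  ...FTT
  F.FTTT
  TFTTTT
  .TTT.T
Step 3: 8 trees catch fire, 7 burn out
  F.F.TT
  ...FTT
  ....FT
  ...FTT
  F.FTTT
  .FTT.T
Step 4: 5 trees catch fire, 8 burn out
  ....TT
  ....FT
  .....F
  ....FT
  ...FTT
  ..FT.T
Step 5: 5 trees catch fire, 5 burn out
  ....FT
  .....F
  ......
  .....F
  ....FT
  ...F.T
Step 6: 2 trees catch fire, 5 burn out
  .....F
  ......
  ......
  ......
  .....F
  .....T

.....F
......
......
......
.....F
.....T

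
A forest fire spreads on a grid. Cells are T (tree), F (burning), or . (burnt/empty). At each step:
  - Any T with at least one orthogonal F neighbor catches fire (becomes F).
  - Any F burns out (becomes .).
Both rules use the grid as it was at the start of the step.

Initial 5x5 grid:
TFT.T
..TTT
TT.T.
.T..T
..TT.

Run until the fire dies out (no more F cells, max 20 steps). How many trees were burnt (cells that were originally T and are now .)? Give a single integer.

Step 1: +2 fires, +1 burnt (F count now 2)
Step 2: +1 fires, +2 burnt (F count now 1)
Step 3: +1 fires, +1 burnt (F count now 1)
Step 4: +2 fires, +1 burnt (F count now 2)
Step 5: +1 fires, +2 burnt (F count now 1)
Step 6: +0 fires, +1 burnt (F count now 0)
Fire out after step 6
Initially T: 13, now '.': 19
Total burnt (originally-T cells now '.'): 7

Answer: 7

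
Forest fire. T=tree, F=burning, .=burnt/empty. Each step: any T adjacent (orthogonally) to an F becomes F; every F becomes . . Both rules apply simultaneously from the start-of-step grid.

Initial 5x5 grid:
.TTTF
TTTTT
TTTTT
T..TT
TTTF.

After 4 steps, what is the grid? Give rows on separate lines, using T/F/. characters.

Step 1: 4 trees catch fire, 2 burn out
  .TTF.
  TTTTF
  TTTTT
  T..FT
  TTF..
Step 2: 6 trees catch fire, 4 burn out
  .TF..
  TTTF.
  TTTFF
  T...F
  TF...
Step 3: 4 trees catch fire, 6 burn out
  .F...
  TTF..
  TTF..
  T....
  F....
Step 4: 3 trees catch fire, 4 burn out
  .....
  TF...
  TF...
  F....
  .....

.....
TF...
TF...
F....
.....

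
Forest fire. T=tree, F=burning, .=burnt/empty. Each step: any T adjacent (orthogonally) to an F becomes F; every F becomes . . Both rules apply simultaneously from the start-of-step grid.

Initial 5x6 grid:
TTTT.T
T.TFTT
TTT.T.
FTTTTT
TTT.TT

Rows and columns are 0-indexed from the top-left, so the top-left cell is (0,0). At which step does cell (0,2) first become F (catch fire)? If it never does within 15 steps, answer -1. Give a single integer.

Step 1: cell (0,2)='T' (+6 fires, +2 burnt)
Step 2: cell (0,2)='F' (+8 fires, +6 burnt)
  -> target ignites at step 2
Step 3: cell (0,2)='.' (+6 fires, +8 burnt)
Step 4: cell (0,2)='.' (+2 fires, +6 burnt)
Step 5: cell (0,2)='.' (+1 fires, +2 burnt)
Step 6: cell (0,2)='.' (+0 fires, +1 burnt)
  fire out at step 6

2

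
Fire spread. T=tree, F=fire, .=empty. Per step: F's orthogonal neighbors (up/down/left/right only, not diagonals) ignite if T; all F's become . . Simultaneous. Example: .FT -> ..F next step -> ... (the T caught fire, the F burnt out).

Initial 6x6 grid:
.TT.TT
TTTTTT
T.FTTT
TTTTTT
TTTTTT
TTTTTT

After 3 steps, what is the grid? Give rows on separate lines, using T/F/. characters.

Step 1: 3 trees catch fire, 1 burn out
  .TT.TT
  TTFTTT
  T..FTT
  TTFTTT
  TTTTTT
  TTTTTT
Step 2: 7 trees catch fire, 3 burn out
  .TF.TT
  TF.FTT
  T...FT
  TF.FTT
  TTFTTT
  TTTTTT
Step 3: 9 trees catch fire, 7 burn out
  .F..TT
  F...FT
  T....F
  F...FT
  TF.FTT
  TTFTTT

.F..TT
F...FT
T....F
F...FT
TF.FTT
TTFTTT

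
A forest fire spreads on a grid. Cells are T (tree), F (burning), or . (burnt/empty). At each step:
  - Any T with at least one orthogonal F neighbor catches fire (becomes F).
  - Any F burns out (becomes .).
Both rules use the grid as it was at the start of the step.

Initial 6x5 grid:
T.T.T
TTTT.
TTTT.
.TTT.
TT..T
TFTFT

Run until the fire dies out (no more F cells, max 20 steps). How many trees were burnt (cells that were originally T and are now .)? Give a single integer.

Step 1: +4 fires, +2 burnt (F count now 4)
Step 2: +3 fires, +4 burnt (F count now 3)
Step 3: +2 fires, +3 burnt (F count now 2)
Step 4: +4 fires, +2 burnt (F count now 4)
Step 5: +3 fires, +4 burnt (F count now 3)
Step 6: +3 fires, +3 burnt (F count now 3)
Step 7: +0 fires, +3 burnt (F count now 0)
Fire out after step 7
Initially T: 20, now '.': 29
Total burnt (originally-T cells now '.'): 19

Answer: 19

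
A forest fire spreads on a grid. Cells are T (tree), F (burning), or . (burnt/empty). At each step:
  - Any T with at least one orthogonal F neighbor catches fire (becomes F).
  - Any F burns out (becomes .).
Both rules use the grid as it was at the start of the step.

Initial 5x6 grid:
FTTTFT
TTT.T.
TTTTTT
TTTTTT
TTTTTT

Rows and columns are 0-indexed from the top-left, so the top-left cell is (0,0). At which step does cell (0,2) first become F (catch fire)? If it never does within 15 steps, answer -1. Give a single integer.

Step 1: cell (0,2)='T' (+5 fires, +2 burnt)
Step 2: cell (0,2)='F' (+4 fires, +5 burnt)
  -> target ignites at step 2
Step 3: cell (0,2)='.' (+6 fires, +4 burnt)
Step 4: cell (0,2)='.' (+6 fires, +6 burnt)
Step 5: cell (0,2)='.' (+4 fires, +6 burnt)
Step 6: cell (0,2)='.' (+1 fires, +4 burnt)
Step 7: cell (0,2)='.' (+0 fires, +1 burnt)
  fire out at step 7

2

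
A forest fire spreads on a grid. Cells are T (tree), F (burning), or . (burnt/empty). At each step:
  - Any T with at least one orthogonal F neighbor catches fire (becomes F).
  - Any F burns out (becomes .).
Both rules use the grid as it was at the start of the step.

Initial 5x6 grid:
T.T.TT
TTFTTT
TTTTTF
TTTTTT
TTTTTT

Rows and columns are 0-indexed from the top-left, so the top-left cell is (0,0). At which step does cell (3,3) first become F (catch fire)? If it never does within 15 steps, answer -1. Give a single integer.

Step 1: cell (3,3)='T' (+7 fires, +2 burnt)
Step 2: cell (3,3)='T' (+8 fires, +7 burnt)
Step 3: cell (3,3)='F' (+7 fires, +8 burnt)
  -> target ignites at step 3
Step 4: cell (3,3)='.' (+3 fires, +7 burnt)
Step 5: cell (3,3)='.' (+1 fires, +3 burnt)
Step 6: cell (3,3)='.' (+0 fires, +1 burnt)
  fire out at step 6

3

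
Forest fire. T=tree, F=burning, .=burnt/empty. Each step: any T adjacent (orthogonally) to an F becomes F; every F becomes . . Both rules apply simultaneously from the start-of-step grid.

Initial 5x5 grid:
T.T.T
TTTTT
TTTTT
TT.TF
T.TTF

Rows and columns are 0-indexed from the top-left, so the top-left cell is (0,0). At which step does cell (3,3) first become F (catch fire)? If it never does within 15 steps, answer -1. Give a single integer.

Step 1: cell (3,3)='F' (+3 fires, +2 burnt)
  -> target ignites at step 1
Step 2: cell (3,3)='.' (+3 fires, +3 burnt)
Step 3: cell (3,3)='.' (+3 fires, +3 burnt)
Step 4: cell (3,3)='.' (+2 fires, +3 burnt)
Step 5: cell (3,3)='.' (+4 fires, +2 burnt)
Step 6: cell (3,3)='.' (+2 fires, +4 burnt)
Step 7: cell (3,3)='.' (+2 fires, +2 burnt)
Step 8: cell (3,3)='.' (+0 fires, +2 burnt)
  fire out at step 8

1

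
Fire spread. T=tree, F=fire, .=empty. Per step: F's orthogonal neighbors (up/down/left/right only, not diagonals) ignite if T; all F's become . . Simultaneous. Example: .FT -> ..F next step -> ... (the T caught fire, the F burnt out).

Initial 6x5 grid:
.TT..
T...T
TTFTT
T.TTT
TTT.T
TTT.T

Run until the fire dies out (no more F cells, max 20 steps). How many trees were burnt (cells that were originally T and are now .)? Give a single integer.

Answer: 18

Derivation:
Step 1: +3 fires, +1 burnt (F count now 3)
Step 2: +4 fires, +3 burnt (F count now 4)
Step 3: +6 fires, +4 burnt (F count now 6)
Step 4: +3 fires, +6 burnt (F count now 3)
Step 5: +2 fires, +3 burnt (F count now 2)
Step 6: +0 fires, +2 burnt (F count now 0)
Fire out after step 6
Initially T: 20, now '.': 28
Total burnt (originally-T cells now '.'): 18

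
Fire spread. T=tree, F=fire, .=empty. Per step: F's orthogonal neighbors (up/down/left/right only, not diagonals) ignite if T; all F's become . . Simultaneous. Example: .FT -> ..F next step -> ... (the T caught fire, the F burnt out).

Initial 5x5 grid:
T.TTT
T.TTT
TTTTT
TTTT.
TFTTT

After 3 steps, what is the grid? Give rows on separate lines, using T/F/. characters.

Step 1: 3 trees catch fire, 1 burn out
  T.TTT
  T.TTT
  TTTTT
  TFTT.
  F.FTT
Step 2: 4 trees catch fire, 3 burn out
  T.TTT
  T.TTT
  TFTTT
  F.FT.
  ...FT
Step 3: 4 trees catch fire, 4 burn out
  T.TTT
  T.TTT
  F.FTT
  ...F.
  ....F

T.TTT
T.TTT
F.FTT
...F.
....F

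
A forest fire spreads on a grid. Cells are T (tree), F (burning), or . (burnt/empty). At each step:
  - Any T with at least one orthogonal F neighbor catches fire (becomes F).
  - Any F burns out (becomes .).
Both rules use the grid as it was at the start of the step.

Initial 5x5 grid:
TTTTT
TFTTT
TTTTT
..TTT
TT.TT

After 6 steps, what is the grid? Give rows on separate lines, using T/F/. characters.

Step 1: 4 trees catch fire, 1 burn out
  TFTTT
  F.FTT
  TFTTT
  ..TTT
  TT.TT
Step 2: 5 trees catch fire, 4 burn out
  F.FTT
  ...FT
  F.FTT
  ..TTT
  TT.TT
Step 3: 4 trees catch fire, 5 burn out
  ...FT
  ....F
  ...FT
  ..FTT
  TT.TT
Step 4: 3 trees catch fire, 4 burn out
  ....F
  .....
  ....F
  ...FT
  TT.TT
Step 5: 2 trees catch fire, 3 burn out
  .....
  .....
  .....
  ....F
  TT.FT
Step 6: 1 trees catch fire, 2 burn out
  .....
  .....
  .....
  .....
  TT..F

.....
.....
.....
.....
TT..F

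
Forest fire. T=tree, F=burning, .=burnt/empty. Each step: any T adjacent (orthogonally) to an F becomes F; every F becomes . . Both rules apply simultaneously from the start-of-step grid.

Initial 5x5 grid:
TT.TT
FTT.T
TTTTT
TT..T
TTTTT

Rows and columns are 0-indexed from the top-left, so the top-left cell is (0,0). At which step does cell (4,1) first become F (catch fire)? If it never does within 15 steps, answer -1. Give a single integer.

Step 1: cell (4,1)='T' (+3 fires, +1 burnt)
Step 2: cell (4,1)='T' (+4 fires, +3 burnt)
Step 3: cell (4,1)='T' (+3 fires, +4 burnt)
Step 4: cell (4,1)='F' (+2 fires, +3 burnt)
  -> target ignites at step 4
Step 5: cell (4,1)='.' (+2 fires, +2 burnt)
Step 6: cell (4,1)='.' (+3 fires, +2 burnt)
Step 7: cell (4,1)='.' (+2 fires, +3 burnt)
Step 8: cell (4,1)='.' (+1 fires, +2 burnt)
Step 9: cell (4,1)='.' (+0 fires, +1 burnt)
  fire out at step 9

4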